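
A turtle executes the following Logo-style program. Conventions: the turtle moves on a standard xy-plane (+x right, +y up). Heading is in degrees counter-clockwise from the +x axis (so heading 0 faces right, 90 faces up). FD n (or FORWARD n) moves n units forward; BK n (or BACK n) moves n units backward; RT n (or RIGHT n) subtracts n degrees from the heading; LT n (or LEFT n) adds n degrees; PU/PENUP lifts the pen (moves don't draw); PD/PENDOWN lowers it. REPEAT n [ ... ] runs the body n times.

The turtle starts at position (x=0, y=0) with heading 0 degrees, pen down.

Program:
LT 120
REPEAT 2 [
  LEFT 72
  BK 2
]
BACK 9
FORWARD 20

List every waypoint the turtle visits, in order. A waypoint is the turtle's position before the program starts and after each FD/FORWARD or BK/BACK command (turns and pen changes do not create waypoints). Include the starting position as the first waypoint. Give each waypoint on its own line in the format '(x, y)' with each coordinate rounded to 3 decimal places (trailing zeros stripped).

Executing turtle program step by step:
Start: pos=(0,0), heading=0, pen down
LT 120: heading 0 -> 120
REPEAT 2 [
  -- iteration 1/2 --
  LT 72: heading 120 -> 192
  BK 2: (0,0) -> (1.956,0.416) [heading=192, draw]
  -- iteration 2/2 --
  LT 72: heading 192 -> 264
  BK 2: (1.956,0.416) -> (2.165,2.405) [heading=264, draw]
]
BK 9: (2.165,2.405) -> (3.106,11.356) [heading=264, draw]
FD 20: (3.106,11.356) -> (1.016,-8.535) [heading=264, draw]
Final: pos=(1.016,-8.535), heading=264, 4 segment(s) drawn
Waypoints (5 total):
(0, 0)
(1.956, 0.416)
(2.165, 2.405)
(3.106, 11.356)
(1.016, -8.535)

Answer: (0, 0)
(1.956, 0.416)
(2.165, 2.405)
(3.106, 11.356)
(1.016, -8.535)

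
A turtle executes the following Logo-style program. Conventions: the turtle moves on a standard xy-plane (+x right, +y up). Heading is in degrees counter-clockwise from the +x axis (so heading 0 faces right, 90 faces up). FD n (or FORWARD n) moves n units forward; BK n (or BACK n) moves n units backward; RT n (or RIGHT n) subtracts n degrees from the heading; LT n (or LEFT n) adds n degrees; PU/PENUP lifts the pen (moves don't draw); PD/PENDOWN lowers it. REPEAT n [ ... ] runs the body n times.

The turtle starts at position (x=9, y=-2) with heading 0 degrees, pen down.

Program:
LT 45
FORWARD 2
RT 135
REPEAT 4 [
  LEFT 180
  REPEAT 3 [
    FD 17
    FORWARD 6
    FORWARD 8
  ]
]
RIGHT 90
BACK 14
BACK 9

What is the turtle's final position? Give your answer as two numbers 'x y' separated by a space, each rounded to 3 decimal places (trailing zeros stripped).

Answer: 33.414 -0.586

Derivation:
Executing turtle program step by step:
Start: pos=(9,-2), heading=0, pen down
LT 45: heading 0 -> 45
FD 2: (9,-2) -> (10.414,-0.586) [heading=45, draw]
RT 135: heading 45 -> 270
REPEAT 4 [
  -- iteration 1/4 --
  LT 180: heading 270 -> 90
  REPEAT 3 [
    -- iteration 1/3 --
    FD 17: (10.414,-0.586) -> (10.414,16.414) [heading=90, draw]
    FD 6: (10.414,16.414) -> (10.414,22.414) [heading=90, draw]
    FD 8: (10.414,22.414) -> (10.414,30.414) [heading=90, draw]
    -- iteration 2/3 --
    FD 17: (10.414,30.414) -> (10.414,47.414) [heading=90, draw]
    FD 6: (10.414,47.414) -> (10.414,53.414) [heading=90, draw]
    FD 8: (10.414,53.414) -> (10.414,61.414) [heading=90, draw]
    -- iteration 3/3 --
    FD 17: (10.414,61.414) -> (10.414,78.414) [heading=90, draw]
    FD 6: (10.414,78.414) -> (10.414,84.414) [heading=90, draw]
    FD 8: (10.414,84.414) -> (10.414,92.414) [heading=90, draw]
  ]
  -- iteration 2/4 --
  LT 180: heading 90 -> 270
  REPEAT 3 [
    -- iteration 1/3 --
    FD 17: (10.414,92.414) -> (10.414,75.414) [heading=270, draw]
    FD 6: (10.414,75.414) -> (10.414,69.414) [heading=270, draw]
    FD 8: (10.414,69.414) -> (10.414,61.414) [heading=270, draw]
    -- iteration 2/3 --
    FD 17: (10.414,61.414) -> (10.414,44.414) [heading=270, draw]
    FD 6: (10.414,44.414) -> (10.414,38.414) [heading=270, draw]
    FD 8: (10.414,38.414) -> (10.414,30.414) [heading=270, draw]
    -- iteration 3/3 --
    FD 17: (10.414,30.414) -> (10.414,13.414) [heading=270, draw]
    FD 6: (10.414,13.414) -> (10.414,7.414) [heading=270, draw]
    FD 8: (10.414,7.414) -> (10.414,-0.586) [heading=270, draw]
  ]
  -- iteration 3/4 --
  LT 180: heading 270 -> 90
  REPEAT 3 [
    -- iteration 1/3 --
    FD 17: (10.414,-0.586) -> (10.414,16.414) [heading=90, draw]
    FD 6: (10.414,16.414) -> (10.414,22.414) [heading=90, draw]
    FD 8: (10.414,22.414) -> (10.414,30.414) [heading=90, draw]
    -- iteration 2/3 --
    FD 17: (10.414,30.414) -> (10.414,47.414) [heading=90, draw]
    FD 6: (10.414,47.414) -> (10.414,53.414) [heading=90, draw]
    FD 8: (10.414,53.414) -> (10.414,61.414) [heading=90, draw]
    -- iteration 3/3 --
    FD 17: (10.414,61.414) -> (10.414,78.414) [heading=90, draw]
    FD 6: (10.414,78.414) -> (10.414,84.414) [heading=90, draw]
    FD 8: (10.414,84.414) -> (10.414,92.414) [heading=90, draw]
  ]
  -- iteration 4/4 --
  LT 180: heading 90 -> 270
  REPEAT 3 [
    -- iteration 1/3 --
    FD 17: (10.414,92.414) -> (10.414,75.414) [heading=270, draw]
    FD 6: (10.414,75.414) -> (10.414,69.414) [heading=270, draw]
    FD 8: (10.414,69.414) -> (10.414,61.414) [heading=270, draw]
    -- iteration 2/3 --
    FD 17: (10.414,61.414) -> (10.414,44.414) [heading=270, draw]
    FD 6: (10.414,44.414) -> (10.414,38.414) [heading=270, draw]
    FD 8: (10.414,38.414) -> (10.414,30.414) [heading=270, draw]
    -- iteration 3/3 --
    FD 17: (10.414,30.414) -> (10.414,13.414) [heading=270, draw]
    FD 6: (10.414,13.414) -> (10.414,7.414) [heading=270, draw]
    FD 8: (10.414,7.414) -> (10.414,-0.586) [heading=270, draw]
  ]
]
RT 90: heading 270 -> 180
BK 14: (10.414,-0.586) -> (24.414,-0.586) [heading=180, draw]
BK 9: (24.414,-0.586) -> (33.414,-0.586) [heading=180, draw]
Final: pos=(33.414,-0.586), heading=180, 39 segment(s) drawn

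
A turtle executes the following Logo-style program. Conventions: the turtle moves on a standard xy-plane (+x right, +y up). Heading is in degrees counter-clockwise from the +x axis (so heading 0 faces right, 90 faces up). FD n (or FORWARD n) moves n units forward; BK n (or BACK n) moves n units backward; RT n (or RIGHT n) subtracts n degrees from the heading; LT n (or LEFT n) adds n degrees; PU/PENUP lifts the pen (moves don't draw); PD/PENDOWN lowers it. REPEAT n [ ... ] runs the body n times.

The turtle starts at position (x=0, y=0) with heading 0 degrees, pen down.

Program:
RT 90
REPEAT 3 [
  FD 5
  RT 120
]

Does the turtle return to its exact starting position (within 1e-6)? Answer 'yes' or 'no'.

Executing turtle program step by step:
Start: pos=(0,0), heading=0, pen down
RT 90: heading 0 -> 270
REPEAT 3 [
  -- iteration 1/3 --
  FD 5: (0,0) -> (0,-5) [heading=270, draw]
  RT 120: heading 270 -> 150
  -- iteration 2/3 --
  FD 5: (0,-5) -> (-4.33,-2.5) [heading=150, draw]
  RT 120: heading 150 -> 30
  -- iteration 3/3 --
  FD 5: (-4.33,-2.5) -> (0,0) [heading=30, draw]
  RT 120: heading 30 -> 270
]
Final: pos=(0,0), heading=270, 3 segment(s) drawn

Start position: (0, 0)
Final position: (0, 0)
Distance = 0; < 1e-6 -> CLOSED

Answer: yes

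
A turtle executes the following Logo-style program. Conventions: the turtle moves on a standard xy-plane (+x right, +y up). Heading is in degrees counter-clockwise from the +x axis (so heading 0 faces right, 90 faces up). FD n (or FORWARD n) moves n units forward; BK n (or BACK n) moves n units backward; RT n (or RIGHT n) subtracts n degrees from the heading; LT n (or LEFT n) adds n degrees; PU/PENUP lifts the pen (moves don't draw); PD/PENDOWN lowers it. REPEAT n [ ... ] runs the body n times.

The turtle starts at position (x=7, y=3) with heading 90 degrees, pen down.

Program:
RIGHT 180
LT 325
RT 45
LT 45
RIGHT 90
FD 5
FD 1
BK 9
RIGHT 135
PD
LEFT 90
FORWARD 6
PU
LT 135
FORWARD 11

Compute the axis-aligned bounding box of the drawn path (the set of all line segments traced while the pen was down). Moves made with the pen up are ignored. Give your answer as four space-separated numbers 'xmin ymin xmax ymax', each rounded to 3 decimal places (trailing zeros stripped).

Executing turtle program step by step:
Start: pos=(7,3), heading=90, pen down
RT 180: heading 90 -> 270
LT 325: heading 270 -> 235
RT 45: heading 235 -> 190
LT 45: heading 190 -> 235
RT 90: heading 235 -> 145
FD 5: (7,3) -> (2.904,5.868) [heading=145, draw]
FD 1: (2.904,5.868) -> (2.085,6.441) [heading=145, draw]
BK 9: (2.085,6.441) -> (9.457,1.279) [heading=145, draw]
RT 135: heading 145 -> 10
PD: pen down
LT 90: heading 10 -> 100
FD 6: (9.457,1.279) -> (8.416,7.188) [heading=100, draw]
PU: pen up
LT 135: heading 100 -> 235
FD 11: (8.416,7.188) -> (2.106,-1.823) [heading=235, move]
Final: pos=(2.106,-1.823), heading=235, 4 segment(s) drawn

Segment endpoints: x in {2.085, 2.904, 7, 8.416, 9.457}, y in {1.279, 3, 5.868, 6.441, 7.188}
xmin=2.085, ymin=1.279, xmax=9.457, ymax=7.188

Answer: 2.085 1.279 9.457 7.188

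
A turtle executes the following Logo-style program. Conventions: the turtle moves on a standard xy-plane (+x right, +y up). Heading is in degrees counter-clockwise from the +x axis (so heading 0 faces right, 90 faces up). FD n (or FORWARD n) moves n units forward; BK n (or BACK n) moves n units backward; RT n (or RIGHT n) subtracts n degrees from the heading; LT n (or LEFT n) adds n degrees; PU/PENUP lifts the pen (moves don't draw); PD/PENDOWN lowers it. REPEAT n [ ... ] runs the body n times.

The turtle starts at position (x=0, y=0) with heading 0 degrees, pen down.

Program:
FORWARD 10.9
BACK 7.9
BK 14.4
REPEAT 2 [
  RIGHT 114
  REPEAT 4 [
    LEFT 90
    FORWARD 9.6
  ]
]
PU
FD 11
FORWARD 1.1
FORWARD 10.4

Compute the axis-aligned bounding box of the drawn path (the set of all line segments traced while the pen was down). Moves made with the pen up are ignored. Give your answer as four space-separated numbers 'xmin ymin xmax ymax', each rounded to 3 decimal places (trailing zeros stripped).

Answer: -18.534 -13.558 10.9 8.77

Derivation:
Executing turtle program step by step:
Start: pos=(0,0), heading=0, pen down
FD 10.9: (0,0) -> (10.9,0) [heading=0, draw]
BK 7.9: (10.9,0) -> (3,0) [heading=0, draw]
BK 14.4: (3,0) -> (-11.4,0) [heading=0, draw]
REPEAT 2 [
  -- iteration 1/2 --
  RT 114: heading 0 -> 246
  REPEAT 4 [
    -- iteration 1/4 --
    LT 90: heading 246 -> 336
    FD 9.6: (-11.4,0) -> (-2.63,-3.905) [heading=336, draw]
    -- iteration 2/4 --
    LT 90: heading 336 -> 66
    FD 9.6: (-2.63,-3.905) -> (1.275,4.865) [heading=66, draw]
    -- iteration 3/4 --
    LT 90: heading 66 -> 156
    FD 9.6: (1.275,4.865) -> (-7.495,8.77) [heading=156, draw]
    -- iteration 4/4 --
    LT 90: heading 156 -> 246
    FD 9.6: (-7.495,8.77) -> (-11.4,0) [heading=246, draw]
  ]
  -- iteration 2/2 --
  RT 114: heading 246 -> 132
  REPEAT 4 [
    -- iteration 1/4 --
    LT 90: heading 132 -> 222
    FD 9.6: (-11.4,0) -> (-18.534,-6.424) [heading=222, draw]
    -- iteration 2/4 --
    LT 90: heading 222 -> 312
    FD 9.6: (-18.534,-6.424) -> (-12.111,-13.558) [heading=312, draw]
    -- iteration 3/4 --
    LT 90: heading 312 -> 42
    FD 9.6: (-12.111,-13.558) -> (-4.976,-7.134) [heading=42, draw]
    -- iteration 4/4 --
    LT 90: heading 42 -> 132
    FD 9.6: (-4.976,-7.134) -> (-11.4,0) [heading=132, draw]
  ]
]
PU: pen up
FD 11: (-11.4,0) -> (-18.76,8.175) [heading=132, move]
FD 1.1: (-18.76,8.175) -> (-19.496,8.992) [heading=132, move]
FD 10.4: (-19.496,8.992) -> (-26.455,16.721) [heading=132, move]
Final: pos=(-26.455,16.721), heading=132, 11 segment(s) drawn

Segment endpoints: x in {-18.534, -12.111, -11.4, -11.4, -11.4, -7.495, -4.976, -2.63, 0, 1.275, 3, 10.9}, y in {-13.558, -7.134, -6.424, -3.905, 0, 0, 4.865, 8.77}
xmin=-18.534, ymin=-13.558, xmax=10.9, ymax=8.77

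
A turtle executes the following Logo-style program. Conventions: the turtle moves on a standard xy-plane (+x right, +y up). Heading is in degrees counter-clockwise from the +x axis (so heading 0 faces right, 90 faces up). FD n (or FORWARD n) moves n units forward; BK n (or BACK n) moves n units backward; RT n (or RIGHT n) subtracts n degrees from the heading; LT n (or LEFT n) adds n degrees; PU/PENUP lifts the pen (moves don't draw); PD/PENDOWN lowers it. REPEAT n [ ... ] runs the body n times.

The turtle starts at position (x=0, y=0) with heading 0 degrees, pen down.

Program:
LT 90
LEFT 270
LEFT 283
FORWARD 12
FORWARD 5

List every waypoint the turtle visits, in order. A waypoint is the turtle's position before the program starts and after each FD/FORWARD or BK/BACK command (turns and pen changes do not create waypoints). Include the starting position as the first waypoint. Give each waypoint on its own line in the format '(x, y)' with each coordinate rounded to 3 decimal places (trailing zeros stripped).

Answer: (0, 0)
(2.699, -11.692)
(3.824, -16.564)

Derivation:
Executing turtle program step by step:
Start: pos=(0,0), heading=0, pen down
LT 90: heading 0 -> 90
LT 270: heading 90 -> 0
LT 283: heading 0 -> 283
FD 12: (0,0) -> (2.699,-11.692) [heading=283, draw]
FD 5: (2.699,-11.692) -> (3.824,-16.564) [heading=283, draw]
Final: pos=(3.824,-16.564), heading=283, 2 segment(s) drawn
Waypoints (3 total):
(0, 0)
(2.699, -11.692)
(3.824, -16.564)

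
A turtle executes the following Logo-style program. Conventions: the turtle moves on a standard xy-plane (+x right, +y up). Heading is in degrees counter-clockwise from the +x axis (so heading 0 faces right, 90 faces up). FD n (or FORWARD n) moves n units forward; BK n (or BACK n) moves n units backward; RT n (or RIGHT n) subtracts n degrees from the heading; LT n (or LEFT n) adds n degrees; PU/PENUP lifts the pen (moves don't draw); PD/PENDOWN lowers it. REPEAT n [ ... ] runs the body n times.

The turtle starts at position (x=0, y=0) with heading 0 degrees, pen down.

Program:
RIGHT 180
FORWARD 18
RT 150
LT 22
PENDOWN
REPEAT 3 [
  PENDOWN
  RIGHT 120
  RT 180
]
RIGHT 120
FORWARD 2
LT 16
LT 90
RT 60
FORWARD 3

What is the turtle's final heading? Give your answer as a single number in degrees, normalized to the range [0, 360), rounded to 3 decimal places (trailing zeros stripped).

Executing turtle program step by step:
Start: pos=(0,0), heading=0, pen down
RT 180: heading 0 -> 180
FD 18: (0,0) -> (-18,0) [heading=180, draw]
RT 150: heading 180 -> 30
LT 22: heading 30 -> 52
PD: pen down
REPEAT 3 [
  -- iteration 1/3 --
  PD: pen down
  RT 120: heading 52 -> 292
  RT 180: heading 292 -> 112
  -- iteration 2/3 --
  PD: pen down
  RT 120: heading 112 -> 352
  RT 180: heading 352 -> 172
  -- iteration 3/3 --
  PD: pen down
  RT 120: heading 172 -> 52
  RT 180: heading 52 -> 232
]
RT 120: heading 232 -> 112
FD 2: (-18,0) -> (-18.749,1.854) [heading=112, draw]
LT 16: heading 112 -> 128
LT 90: heading 128 -> 218
RT 60: heading 218 -> 158
FD 3: (-18.749,1.854) -> (-21.531,2.978) [heading=158, draw]
Final: pos=(-21.531,2.978), heading=158, 3 segment(s) drawn

Answer: 158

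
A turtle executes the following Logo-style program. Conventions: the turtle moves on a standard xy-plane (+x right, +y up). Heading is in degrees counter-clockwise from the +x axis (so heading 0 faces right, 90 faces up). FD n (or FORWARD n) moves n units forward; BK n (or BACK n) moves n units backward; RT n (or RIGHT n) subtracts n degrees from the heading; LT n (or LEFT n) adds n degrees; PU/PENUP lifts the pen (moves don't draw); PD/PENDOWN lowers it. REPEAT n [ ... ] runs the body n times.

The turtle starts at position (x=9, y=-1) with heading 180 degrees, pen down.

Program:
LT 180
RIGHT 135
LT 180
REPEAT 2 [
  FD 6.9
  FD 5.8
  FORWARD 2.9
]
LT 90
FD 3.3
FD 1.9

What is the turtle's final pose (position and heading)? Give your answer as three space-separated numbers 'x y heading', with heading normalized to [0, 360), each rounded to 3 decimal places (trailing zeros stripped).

Executing turtle program step by step:
Start: pos=(9,-1), heading=180, pen down
LT 180: heading 180 -> 0
RT 135: heading 0 -> 225
LT 180: heading 225 -> 45
REPEAT 2 [
  -- iteration 1/2 --
  FD 6.9: (9,-1) -> (13.879,3.879) [heading=45, draw]
  FD 5.8: (13.879,3.879) -> (17.98,7.98) [heading=45, draw]
  FD 2.9: (17.98,7.98) -> (20.031,10.031) [heading=45, draw]
  -- iteration 2/2 --
  FD 6.9: (20.031,10.031) -> (24.91,14.91) [heading=45, draw]
  FD 5.8: (24.91,14.91) -> (29.011,19.011) [heading=45, draw]
  FD 2.9: (29.011,19.011) -> (31.062,21.062) [heading=45, draw]
]
LT 90: heading 45 -> 135
FD 3.3: (31.062,21.062) -> (28.728,23.395) [heading=135, draw]
FD 1.9: (28.728,23.395) -> (27.385,24.739) [heading=135, draw]
Final: pos=(27.385,24.739), heading=135, 8 segment(s) drawn

Answer: 27.385 24.739 135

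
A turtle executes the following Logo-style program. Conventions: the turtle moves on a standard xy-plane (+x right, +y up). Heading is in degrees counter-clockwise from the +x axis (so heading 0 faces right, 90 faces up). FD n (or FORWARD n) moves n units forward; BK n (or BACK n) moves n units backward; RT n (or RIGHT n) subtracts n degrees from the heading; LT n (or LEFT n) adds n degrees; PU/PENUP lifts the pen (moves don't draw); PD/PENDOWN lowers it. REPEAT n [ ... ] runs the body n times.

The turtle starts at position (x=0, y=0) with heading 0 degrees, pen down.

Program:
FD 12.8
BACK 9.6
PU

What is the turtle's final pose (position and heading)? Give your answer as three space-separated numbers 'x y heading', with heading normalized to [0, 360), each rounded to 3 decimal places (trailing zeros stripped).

Executing turtle program step by step:
Start: pos=(0,0), heading=0, pen down
FD 12.8: (0,0) -> (12.8,0) [heading=0, draw]
BK 9.6: (12.8,0) -> (3.2,0) [heading=0, draw]
PU: pen up
Final: pos=(3.2,0), heading=0, 2 segment(s) drawn

Answer: 3.2 0 0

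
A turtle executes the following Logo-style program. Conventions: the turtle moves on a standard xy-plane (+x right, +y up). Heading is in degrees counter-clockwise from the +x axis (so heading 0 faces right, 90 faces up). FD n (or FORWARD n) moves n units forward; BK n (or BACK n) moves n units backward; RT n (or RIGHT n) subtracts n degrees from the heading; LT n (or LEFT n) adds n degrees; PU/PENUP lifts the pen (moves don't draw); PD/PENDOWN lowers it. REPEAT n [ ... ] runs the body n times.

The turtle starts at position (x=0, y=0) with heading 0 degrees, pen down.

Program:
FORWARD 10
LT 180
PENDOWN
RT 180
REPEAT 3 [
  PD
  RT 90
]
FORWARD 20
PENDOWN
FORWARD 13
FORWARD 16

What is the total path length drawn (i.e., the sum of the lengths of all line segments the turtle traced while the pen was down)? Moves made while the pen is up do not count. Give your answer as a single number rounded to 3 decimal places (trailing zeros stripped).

Answer: 59

Derivation:
Executing turtle program step by step:
Start: pos=(0,0), heading=0, pen down
FD 10: (0,0) -> (10,0) [heading=0, draw]
LT 180: heading 0 -> 180
PD: pen down
RT 180: heading 180 -> 0
REPEAT 3 [
  -- iteration 1/3 --
  PD: pen down
  RT 90: heading 0 -> 270
  -- iteration 2/3 --
  PD: pen down
  RT 90: heading 270 -> 180
  -- iteration 3/3 --
  PD: pen down
  RT 90: heading 180 -> 90
]
FD 20: (10,0) -> (10,20) [heading=90, draw]
PD: pen down
FD 13: (10,20) -> (10,33) [heading=90, draw]
FD 16: (10,33) -> (10,49) [heading=90, draw]
Final: pos=(10,49), heading=90, 4 segment(s) drawn

Segment lengths:
  seg 1: (0,0) -> (10,0), length = 10
  seg 2: (10,0) -> (10,20), length = 20
  seg 3: (10,20) -> (10,33), length = 13
  seg 4: (10,33) -> (10,49), length = 16
Total = 59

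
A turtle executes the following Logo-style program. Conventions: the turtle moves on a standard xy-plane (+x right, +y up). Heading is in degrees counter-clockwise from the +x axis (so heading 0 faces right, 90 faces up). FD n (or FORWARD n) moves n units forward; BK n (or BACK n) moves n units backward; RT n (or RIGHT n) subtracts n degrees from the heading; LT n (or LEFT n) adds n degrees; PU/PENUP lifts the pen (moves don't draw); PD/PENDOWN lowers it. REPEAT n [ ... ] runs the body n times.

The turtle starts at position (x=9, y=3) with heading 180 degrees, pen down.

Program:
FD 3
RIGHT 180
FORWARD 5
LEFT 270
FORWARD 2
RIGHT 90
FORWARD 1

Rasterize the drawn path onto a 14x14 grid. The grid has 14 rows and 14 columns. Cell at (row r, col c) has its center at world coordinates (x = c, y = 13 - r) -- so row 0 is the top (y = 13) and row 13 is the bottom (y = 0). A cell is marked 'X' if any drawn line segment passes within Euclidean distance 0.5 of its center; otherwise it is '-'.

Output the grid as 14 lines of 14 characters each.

Answer: --------------
--------------
--------------
--------------
--------------
--------------
--------------
--------------
--------------
--------------
------XXXXXX--
-----------X--
----------XX--
--------------

Derivation:
Segment 0: (9,3) -> (6,3)
Segment 1: (6,3) -> (11,3)
Segment 2: (11,3) -> (11,1)
Segment 3: (11,1) -> (10,1)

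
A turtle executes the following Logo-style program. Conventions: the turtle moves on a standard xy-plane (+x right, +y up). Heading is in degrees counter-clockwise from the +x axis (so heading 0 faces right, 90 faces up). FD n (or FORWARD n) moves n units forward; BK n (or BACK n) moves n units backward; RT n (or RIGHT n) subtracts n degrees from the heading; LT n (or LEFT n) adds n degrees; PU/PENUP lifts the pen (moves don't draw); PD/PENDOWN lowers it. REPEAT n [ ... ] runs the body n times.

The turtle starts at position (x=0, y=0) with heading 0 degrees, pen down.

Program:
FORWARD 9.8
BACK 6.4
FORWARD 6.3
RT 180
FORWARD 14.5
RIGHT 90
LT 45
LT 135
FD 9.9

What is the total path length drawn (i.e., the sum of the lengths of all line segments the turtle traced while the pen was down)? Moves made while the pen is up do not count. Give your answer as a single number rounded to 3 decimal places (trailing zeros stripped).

Executing turtle program step by step:
Start: pos=(0,0), heading=0, pen down
FD 9.8: (0,0) -> (9.8,0) [heading=0, draw]
BK 6.4: (9.8,0) -> (3.4,0) [heading=0, draw]
FD 6.3: (3.4,0) -> (9.7,0) [heading=0, draw]
RT 180: heading 0 -> 180
FD 14.5: (9.7,0) -> (-4.8,0) [heading=180, draw]
RT 90: heading 180 -> 90
LT 45: heading 90 -> 135
LT 135: heading 135 -> 270
FD 9.9: (-4.8,0) -> (-4.8,-9.9) [heading=270, draw]
Final: pos=(-4.8,-9.9), heading=270, 5 segment(s) drawn

Segment lengths:
  seg 1: (0,0) -> (9.8,0), length = 9.8
  seg 2: (9.8,0) -> (3.4,0), length = 6.4
  seg 3: (3.4,0) -> (9.7,0), length = 6.3
  seg 4: (9.7,0) -> (-4.8,0), length = 14.5
  seg 5: (-4.8,0) -> (-4.8,-9.9), length = 9.9
Total = 46.9

Answer: 46.9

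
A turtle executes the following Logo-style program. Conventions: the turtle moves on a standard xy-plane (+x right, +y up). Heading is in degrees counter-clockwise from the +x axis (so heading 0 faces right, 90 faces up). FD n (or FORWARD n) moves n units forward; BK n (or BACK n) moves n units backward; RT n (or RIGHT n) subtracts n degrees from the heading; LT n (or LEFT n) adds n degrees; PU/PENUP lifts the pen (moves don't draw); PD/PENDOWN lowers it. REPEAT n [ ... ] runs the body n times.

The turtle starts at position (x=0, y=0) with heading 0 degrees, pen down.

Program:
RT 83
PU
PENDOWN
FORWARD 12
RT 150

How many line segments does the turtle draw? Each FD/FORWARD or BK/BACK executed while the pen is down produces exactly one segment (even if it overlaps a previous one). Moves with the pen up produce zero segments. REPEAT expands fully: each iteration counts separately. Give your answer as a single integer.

Executing turtle program step by step:
Start: pos=(0,0), heading=0, pen down
RT 83: heading 0 -> 277
PU: pen up
PD: pen down
FD 12: (0,0) -> (1.462,-11.911) [heading=277, draw]
RT 150: heading 277 -> 127
Final: pos=(1.462,-11.911), heading=127, 1 segment(s) drawn
Segments drawn: 1

Answer: 1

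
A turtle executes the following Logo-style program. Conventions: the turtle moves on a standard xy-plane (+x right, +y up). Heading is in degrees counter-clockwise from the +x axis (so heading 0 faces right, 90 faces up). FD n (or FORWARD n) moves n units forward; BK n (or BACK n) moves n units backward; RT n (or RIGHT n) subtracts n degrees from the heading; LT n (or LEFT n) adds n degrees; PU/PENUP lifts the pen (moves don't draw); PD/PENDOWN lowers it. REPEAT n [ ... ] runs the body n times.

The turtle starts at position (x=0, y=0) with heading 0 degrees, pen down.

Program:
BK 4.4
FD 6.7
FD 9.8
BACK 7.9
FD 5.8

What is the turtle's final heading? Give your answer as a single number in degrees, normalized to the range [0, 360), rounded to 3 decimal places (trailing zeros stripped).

Answer: 0

Derivation:
Executing turtle program step by step:
Start: pos=(0,0), heading=0, pen down
BK 4.4: (0,0) -> (-4.4,0) [heading=0, draw]
FD 6.7: (-4.4,0) -> (2.3,0) [heading=0, draw]
FD 9.8: (2.3,0) -> (12.1,0) [heading=0, draw]
BK 7.9: (12.1,0) -> (4.2,0) [heading=0, draw]
FD 5.8: (4.2,0) -> (10,0) [heading=0, draw]
Final: pos=(10,0), heading=0, 5 segment(s) drawn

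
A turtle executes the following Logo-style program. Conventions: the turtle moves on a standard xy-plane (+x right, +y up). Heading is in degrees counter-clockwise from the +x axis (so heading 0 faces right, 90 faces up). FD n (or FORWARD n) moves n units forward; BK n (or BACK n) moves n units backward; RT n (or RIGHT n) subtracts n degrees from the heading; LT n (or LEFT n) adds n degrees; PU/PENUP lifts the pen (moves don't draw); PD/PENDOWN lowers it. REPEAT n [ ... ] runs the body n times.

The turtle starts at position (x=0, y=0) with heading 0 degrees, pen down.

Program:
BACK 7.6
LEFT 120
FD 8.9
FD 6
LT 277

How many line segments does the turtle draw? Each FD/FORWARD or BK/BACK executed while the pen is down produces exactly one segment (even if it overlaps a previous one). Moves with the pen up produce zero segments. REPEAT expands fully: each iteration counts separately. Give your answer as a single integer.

Answer: 3

Derivation:
Executing turtle program step by step:
Start: pos=(0,0), heading=0, pen down
BK 7.6: (0,0) -> (-7.6,0) [heading=0, draw]
LT 120: heading 0 -> 120
FD 8.9: (-7.6,0) -> (-12.05,7.708) [heading=120, draw]
FD 6: (-12.05,7.708) -> (-15.05,12.904) [heading=120, draw]
LT 277: heading 120 -> 37
Final: pos=(-15.05,12.904), heading=37, 3 segment(s) drawn
Segments drawn: 3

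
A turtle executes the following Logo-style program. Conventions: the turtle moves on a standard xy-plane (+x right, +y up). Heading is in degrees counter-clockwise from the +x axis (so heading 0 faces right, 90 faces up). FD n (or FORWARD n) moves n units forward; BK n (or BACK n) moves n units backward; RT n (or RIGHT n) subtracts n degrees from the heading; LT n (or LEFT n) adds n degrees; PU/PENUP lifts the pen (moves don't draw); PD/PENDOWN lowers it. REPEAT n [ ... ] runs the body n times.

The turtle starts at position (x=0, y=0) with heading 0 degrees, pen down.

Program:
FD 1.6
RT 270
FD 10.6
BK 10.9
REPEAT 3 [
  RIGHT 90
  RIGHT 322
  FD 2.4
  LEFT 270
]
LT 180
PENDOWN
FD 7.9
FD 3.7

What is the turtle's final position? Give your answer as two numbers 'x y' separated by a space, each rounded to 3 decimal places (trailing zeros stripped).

Answer: -8.663 -3.677

Derivation:
Executing turtle program step by step:
Start: pos=(0,0), heading=0, pen down
FD 1.6: (0,0) -> (1.6,0) [heading=0, draw]
RT 270: heading 0 -> 90
FD 10.6: (1.6,0) -> (1.6,10.6) [heading=90, draw]
BK 10.9: (1.6,10.6) -> (1.6,-0.3) [heading=90, draw]
REPEAT 3 [
  -- iteration 1/3 --
  RT 90: heading 90 -> 0
  RT 322: heading 0 -> 38
  FD 2.4: (1.6,-0.3) -> (3.491,1.178) [heading=38, draw]
  LT 270: heading 38 -> 308
  -- iteration 2/3 --
  RT 90: heading 308 -> 218
  RT 322: heading 218 -> 256
  FD 2.4: (3.491,1.178) -> (2.911,-1.151) [heading=256, draw]
  LT 270: heading 256 -> 166
  -- iteration 3/3 --
  RT 90: heading 166 -> 76
  RT 322: heading 76 -> 114
  FD 2.4: (2.911,-1.151) -> (1.934,1.041) [heading=114, draw]
  LT 270: heading 114 -> 24
]
LT 180: heading 24 -> 204
PD: pen down
FD 7.9: (1.934,1.041) -> (-5.283,-2.172) [heading=204, draw]
FD 3.7: (-5.283,-2.172) -> (-8.663,-3.677) [heading=204, draw]
Final: pos=(-8.663,-3.677), heading=204, 8 segment(s) drawn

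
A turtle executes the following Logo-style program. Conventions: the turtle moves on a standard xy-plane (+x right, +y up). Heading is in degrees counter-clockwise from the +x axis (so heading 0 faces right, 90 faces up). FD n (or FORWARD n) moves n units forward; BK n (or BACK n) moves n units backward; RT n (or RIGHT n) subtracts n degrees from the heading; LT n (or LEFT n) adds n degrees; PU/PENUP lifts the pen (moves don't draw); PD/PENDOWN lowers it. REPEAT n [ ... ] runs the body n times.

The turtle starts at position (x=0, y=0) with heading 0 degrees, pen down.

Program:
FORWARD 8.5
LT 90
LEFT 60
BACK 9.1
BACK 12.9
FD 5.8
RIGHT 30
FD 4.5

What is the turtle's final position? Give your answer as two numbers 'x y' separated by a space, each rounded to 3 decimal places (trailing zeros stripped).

Answer: 20.28 -4.203

Derivation:
Executing turtle program step by step:
Start: pos=(0,0), heading=0, pen down
FD 8.5: (0,0) -> (8.5,0) [heading=0, draw]
LT 90: heading 0 -> 90
LT 60: heading 90 -> 150
BK 9.1: (8.5,0) -> (16.381,-4.55) [heading=150, draw]
BK 12.9: (16.381,-4.55) -> (27.553,-11) [heading=150, draw]
FD 5.8: (27.553,-11) -> (22.53,-8.1) [heading=150, draw]
RT 30: heading 150 -> 120
FD 4.5: (22.53,-8.1) -> (20.28,-4.203) [heading=120, draw]
Final: pos=(20.28,-4.203), heading=120, 5 segment(s) drawn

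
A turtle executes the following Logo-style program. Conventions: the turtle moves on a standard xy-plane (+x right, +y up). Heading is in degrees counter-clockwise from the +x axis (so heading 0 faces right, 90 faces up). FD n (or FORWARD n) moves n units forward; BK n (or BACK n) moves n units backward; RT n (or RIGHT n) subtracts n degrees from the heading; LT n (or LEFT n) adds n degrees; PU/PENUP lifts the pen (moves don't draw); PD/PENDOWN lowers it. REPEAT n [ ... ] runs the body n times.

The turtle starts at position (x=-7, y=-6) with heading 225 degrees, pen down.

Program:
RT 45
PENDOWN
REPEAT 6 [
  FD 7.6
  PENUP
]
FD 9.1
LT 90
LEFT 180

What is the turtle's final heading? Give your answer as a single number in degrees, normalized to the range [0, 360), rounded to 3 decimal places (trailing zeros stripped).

Answer: 90

Derivation:
Executing turtle program step by step:
Start: pos=(-7,-6), heading=225, pen down
RT 45: heading 225 -> 180
PD: pen down
REPEAT 6 [
  -- iteration 1/6 --
  FD 7.6: (-7,-6) -> (-14.6,-6) [heading=180, draw]
  PU: pen up
  -- iteration 2/6 --
  FD 7.6: (-14.6,-6) -> (-22.2,-6) [heading=180, move]
  PU: pen up
  -- iteration 3/6 --
  FD 7.6: (-22.2,-6) -> (-29.8,-6) [heading=180, move]
  PU: pen up
  -- iteration 4/6 --
  FD 7.6: (-29.8,-6) -> (-37.4,-6) [heading=180, move]
  PU: pen up
  -- iteration 5/6 --
  FD 7.6: (-37.4,-6) -> (-45,-6) [heading=180, move]
  PU: pen up
  -- iteration 6/6 --
  FD 7.6: (-45,-6) -> (-52.6,-6) [heading=180, move]
  PU: pen up
]
FD 9.1: (-52.6,-6) -> (-61.7,-6) [heading=180, move]
LT 90: heading 180 -> 270
LT 180: heading 270 -> 90
Final: pos=(-61.7,-6), heading=90, 1 segment(s) drawn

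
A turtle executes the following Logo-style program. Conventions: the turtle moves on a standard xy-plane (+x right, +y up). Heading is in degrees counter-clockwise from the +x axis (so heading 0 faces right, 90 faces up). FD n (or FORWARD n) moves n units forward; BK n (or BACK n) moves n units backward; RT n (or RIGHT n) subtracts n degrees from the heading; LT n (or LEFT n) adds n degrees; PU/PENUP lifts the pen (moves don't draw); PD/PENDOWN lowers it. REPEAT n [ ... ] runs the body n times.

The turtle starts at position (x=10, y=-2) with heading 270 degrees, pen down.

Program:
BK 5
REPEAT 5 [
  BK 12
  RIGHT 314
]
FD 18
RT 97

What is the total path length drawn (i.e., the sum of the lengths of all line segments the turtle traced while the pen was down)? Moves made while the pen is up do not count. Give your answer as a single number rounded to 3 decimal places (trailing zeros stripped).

Answer: 83

Derivation:
Executing turtle program step by step:
Start: pos=(10,-2), heading=270, pen down
BK 5: (10,-2) -> (10,3) [heading=270, draw]
REPEAT 5 [
  -- iteration 1/5 --
  BK 12: (10,3) -> (10,15) [heading=270, draw]
  RT 314: heading 270 -> 316
  -- iteration 2/5 --
  BK 12: (10,15) -> (1.368,23.336) [heading=316, draw]
  RT 314: heading 316 -> 2
  -- iteration 3/5 --
  BK 12: (1.368,23.336) -> (-10.625,22.917) [heading=2, draw]
  RT 314: heading 2 -> 48
  -- iteration 4/5 --
  BK 12: (-10.625,22.917) -> (-18.654,13.999) [heading=48, draw]
  RT 314: heading 48 -> 94
  -- iteration 5/5 --
  BK 12: (-18.654,13.999) -> (-17.817,2.029) [heading=94, draw]
  RT 314: heading 94 -> 140
]
FD 18: (-17.817,2.029) -> (-31.606,13.599) [heading=140, draw]
RT 97: heading 140 -> 43
Final: pos=(-31.606,13.599), heading=43, 7 segment(s) drawn

Segment lengths:
  seg 1: (10,-2) -> (10,3), length = 5
  seg 2: (10,3) -> (10,15), length = 12
  seg 3: (10,15) -> (1.368,23.336), length = 12
  seg 4: (1.368,23.336) -> (-10.625,22.917), length = 12
  seg 5: (-10.625,22.917) -> (-18.654,13.999), length = 12
  seg 6: (-18.654,13.999) -> (-17.817,2.029), length = 12
  seg 7: (-17.817,2.029) -> (-31.606,13.599), length = 18
Total = 83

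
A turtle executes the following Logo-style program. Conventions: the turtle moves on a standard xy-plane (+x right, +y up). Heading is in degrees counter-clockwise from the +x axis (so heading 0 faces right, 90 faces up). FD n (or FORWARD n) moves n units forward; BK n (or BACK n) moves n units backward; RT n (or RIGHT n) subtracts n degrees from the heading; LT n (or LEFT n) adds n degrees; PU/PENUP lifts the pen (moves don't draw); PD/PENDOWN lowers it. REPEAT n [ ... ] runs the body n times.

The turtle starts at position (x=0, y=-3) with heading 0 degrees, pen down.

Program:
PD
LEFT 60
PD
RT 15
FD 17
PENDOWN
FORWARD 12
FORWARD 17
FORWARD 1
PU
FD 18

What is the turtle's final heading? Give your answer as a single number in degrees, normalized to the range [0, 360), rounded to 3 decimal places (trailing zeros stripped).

Answer: 45

Derivation:
Executing turtle program step by step:
Start: pos=(0,-3), heading=0, pen down
PD: pen down
LT 60: heading 0 -> 60
PD: pen down
RT 15: heading 60 -> 45
FD 17: (0,-3) -> (12.021,9.021) [heading=45, draw]
PD: pen down
FD 12: (12.021,9.021) -> (20.506,17.506) [heading=45, draw]
FD 17: (20.506,17.506) -> (32.527,29.527) [heading=45, draw]
FD 1: (32.527,29.527) -> (33.234,30.234) [heading=45, draw]
PU: pen up
FD 18: (33.234,30.234) -> (45.962,42.962) [heading=45, move]
Final: pos=(45.962,42.962), heading=45, 4 segment(s) drawn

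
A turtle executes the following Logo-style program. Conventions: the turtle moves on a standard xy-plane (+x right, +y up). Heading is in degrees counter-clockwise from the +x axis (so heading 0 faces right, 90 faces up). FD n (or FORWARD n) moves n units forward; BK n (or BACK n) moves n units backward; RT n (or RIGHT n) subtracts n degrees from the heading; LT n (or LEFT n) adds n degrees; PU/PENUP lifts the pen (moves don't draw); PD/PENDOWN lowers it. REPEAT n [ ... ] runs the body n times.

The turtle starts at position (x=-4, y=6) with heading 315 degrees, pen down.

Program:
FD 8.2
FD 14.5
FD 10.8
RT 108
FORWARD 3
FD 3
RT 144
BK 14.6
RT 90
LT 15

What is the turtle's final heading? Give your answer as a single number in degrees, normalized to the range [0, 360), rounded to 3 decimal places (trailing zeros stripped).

Executing turtle program step by step:
Start: pos=(-4,6), heading=315, pen down
FD 8.2: (-4,6) -> (1.798,0.202) [heading=315, draw]
FD 14.5: (1.798,0.202) -> (12.051,-10.051) [heading=315, draw]
FD 10.8: (12.051,-10.051) -> (19.688,-17.688) [heading=315, draw]
RT 108: heading 315 -> 207
FD 3: (19.688,-17.688) -> (17.015,-19.05) [heading=207, draw]
FD 3: (17.015,-19.05) -> (14.342,-20.412) [heading=207, draw]
RT 144: heading 207 -> 63
BK 14.6: (14.342,-20.412) -> (7.714,-33.421) [heading=63, draw]
RT 90: heading 63 -> 333
LT 15: heading 333 -> 348
Final: pos=(7.714,-33.421), heading=348, 6 segment(s) drawn

Answer: 348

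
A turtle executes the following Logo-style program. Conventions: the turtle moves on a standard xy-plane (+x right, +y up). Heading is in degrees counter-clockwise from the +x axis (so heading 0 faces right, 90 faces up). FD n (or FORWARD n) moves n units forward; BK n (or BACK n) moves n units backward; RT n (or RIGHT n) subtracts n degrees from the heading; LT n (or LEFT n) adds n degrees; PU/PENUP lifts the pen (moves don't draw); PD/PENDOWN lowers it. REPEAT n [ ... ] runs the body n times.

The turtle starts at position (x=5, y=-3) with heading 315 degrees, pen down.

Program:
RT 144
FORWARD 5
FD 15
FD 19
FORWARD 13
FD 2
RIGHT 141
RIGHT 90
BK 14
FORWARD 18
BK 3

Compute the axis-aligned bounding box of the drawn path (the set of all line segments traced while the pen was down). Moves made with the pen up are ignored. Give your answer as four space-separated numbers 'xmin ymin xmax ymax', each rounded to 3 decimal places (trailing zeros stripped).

Executing turtle program step by step:
Start: pos=(5,-3), heading=315, pen down
RT 144: heading 315 -> 171
FD 5: (5,-3) -> (0.062,-2.218) [heading=171, draw]
FD 15: (0.062,-2.218) -> (-14.754,0.129) [heading=171, draw]
FD 19: (-14.754,0.129) -> (-33.52,3.101) [heading=171, draw]
FD 13: (-33.52,3.101) -> (-46.36,5.135) [heading=171, draw]
FD 2: (-46.36,5.135) -> (-48.335,5.447) [heading=171, draw]
RT 141: heading 171 -> 30
RT 90: heading 30 -> 300
BK 14: (-48.335,5.447) -> (-55.335,17.572) [heading=300, draw]
FD 18: (-55.335,17.572) -> (-46.335,1.983) [heading=300, draw]
BK 3: (-46.335,1.983) -> (-47.835,4.581) [heading=300, draw]
Final: pos=(-47.835,4.581), heading=300, 8 segment(s) drawn

Segment endpoints: x in {-55.335, -48.335, -47.835, -46.36, -46.335, -33.52, -14.754, 0.062, 5}, y in {-3, -2.218, 0.129, 1.983, 3.101, 4.581, 5.135, 5.447, 17.572}
xmin=-55.335, ymin=-3, xmax=5, ymax=17.572

Answer: -55.335 -3 5 17.572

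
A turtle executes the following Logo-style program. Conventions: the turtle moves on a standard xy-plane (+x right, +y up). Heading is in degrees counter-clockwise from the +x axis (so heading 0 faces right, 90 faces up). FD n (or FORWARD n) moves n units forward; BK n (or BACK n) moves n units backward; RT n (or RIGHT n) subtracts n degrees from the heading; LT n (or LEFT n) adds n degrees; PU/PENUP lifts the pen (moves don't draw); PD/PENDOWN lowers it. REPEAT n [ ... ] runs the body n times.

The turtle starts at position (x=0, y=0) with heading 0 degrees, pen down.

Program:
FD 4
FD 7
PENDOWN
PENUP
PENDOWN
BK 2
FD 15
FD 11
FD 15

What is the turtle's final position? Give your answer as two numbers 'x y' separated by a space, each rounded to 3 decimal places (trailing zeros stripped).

Executing turtle program step by step:
Start: pos=(0,0), heading=0, pen down
FD 4: (0,0) -> (4,0) [heading=0, draw]
FD 7: (4,0) -> (11,0) [heading=0, draw]
PD: pen down
PU: pen up
PD: pen down
BK 2: (11,0) -> (9,0) [heading=0, draw]
FD 15: (9,0) -> (24,0) [heading=0, draw]
FD 11: (24,0) -> (35,0) [heading=0, draw]
FD 15: (35,0) -> (50,0) [heading=0, draw]
Final: pos=(50,0), heading=0, 6 segment(s) drawn

Answer: 50 0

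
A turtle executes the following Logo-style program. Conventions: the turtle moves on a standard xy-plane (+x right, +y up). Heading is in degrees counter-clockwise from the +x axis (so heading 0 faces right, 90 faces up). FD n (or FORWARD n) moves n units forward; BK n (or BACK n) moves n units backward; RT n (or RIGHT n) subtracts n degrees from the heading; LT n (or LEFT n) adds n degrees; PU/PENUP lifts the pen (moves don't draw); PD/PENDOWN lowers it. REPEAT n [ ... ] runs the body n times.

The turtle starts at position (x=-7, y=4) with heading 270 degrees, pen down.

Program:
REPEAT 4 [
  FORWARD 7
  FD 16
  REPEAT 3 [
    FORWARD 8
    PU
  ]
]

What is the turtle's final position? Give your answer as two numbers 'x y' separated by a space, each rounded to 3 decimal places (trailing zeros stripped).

Executing turtle program step by step:
Start: pos=(-7,4), heading=270, pen down
REPEAT 4 [
  -- iteration 1/4 --
  FD 7: (-7,4) -> (-7,-3) [heading=270, draw]
  FD 16: (-7,-3) -> (-7,-19) [heading=270, draw]
  REPEAT 3 [
    -- iteration 1/3 --
    FD 8: (-7,-19) -> (-7,-27) [heading=270, draw]
    PU: pen up
    -- iteration 2/3 --
    FD 8: (-7,-27) -> (-7,-35) [heading=270, move]
    PU: pen up
    -- iteration 3/3 --
    FD 8: (-7,-35) -> (-7,-43) [heading=270, move]
    PU: pen up
  ]
  -- iteration 2/4 --
  FD 7: (-7,-43) -> (-7,-50) [heading=270, move]
  FD 16: (-7,-50) -> (-7,-66) [heading=270, move]
  REPEAT 3 [
    -- iteration 1/3 --
    FD 8: (-7,-66) -> (-7,-74) [heading=270, move]
    PU: pen up
    -- iteration 2/3 --
    FD 8: (-7,-74) -> (-7,-82) [heading=270, move]
    PU: pen up
    -- iteration 3/3 --
    FD 8: (-7,-82) -> (-7,-90) [heading=270, move]
    PU: pen up
  ]
  -- iteration 3/4 --
  FD 7: (-7,-90) -> (-7,-97) [heading=270, move]
  FD 16: (-7,-97) -> (-7,-113) [heading=270, move]
  REPEAT 3 [
    -- iteration 1/3 --
    FD 8: (-7,-113) -> (-7,-121) [heading=270, move]
    PU: pen up
    -- iteration 2/3 --
    FD 8: (-7,-121) -> (-7,-129) [heading=270, move]
    PU: pen up
    -- iteration 3/3 --
    FD 8: (-7,-129) -> (-7,-137) [heading=270, move]
    PU: pen up
  ]
  -- iteration 4/4 --
  FD 7: (-7,-137) -> (-7,-144) [heading=270, move]
  FD 16: (-7,-144) -> (-7,-160) [heading=270, move]
  REPEAT 3 [
    -- iteration 1/3 --
    FD 8: (-7,-160) -> (-7,-168) [heading=270, move]
    PU: pen up
    -- iteration 2/3 --
    FD 8: (-7,-168) -> (-7,-176) [heading=270, move]
    PU: pen up
    -- iteration 3/3 --
    FD 8: (-7,-176) -> (-7,-184) [heading=270, move]
    PU: pen up
  ]
]
Final: pos=(-7,-184), heading=270, 3 segment(s) drawn

Answer: -7 -184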